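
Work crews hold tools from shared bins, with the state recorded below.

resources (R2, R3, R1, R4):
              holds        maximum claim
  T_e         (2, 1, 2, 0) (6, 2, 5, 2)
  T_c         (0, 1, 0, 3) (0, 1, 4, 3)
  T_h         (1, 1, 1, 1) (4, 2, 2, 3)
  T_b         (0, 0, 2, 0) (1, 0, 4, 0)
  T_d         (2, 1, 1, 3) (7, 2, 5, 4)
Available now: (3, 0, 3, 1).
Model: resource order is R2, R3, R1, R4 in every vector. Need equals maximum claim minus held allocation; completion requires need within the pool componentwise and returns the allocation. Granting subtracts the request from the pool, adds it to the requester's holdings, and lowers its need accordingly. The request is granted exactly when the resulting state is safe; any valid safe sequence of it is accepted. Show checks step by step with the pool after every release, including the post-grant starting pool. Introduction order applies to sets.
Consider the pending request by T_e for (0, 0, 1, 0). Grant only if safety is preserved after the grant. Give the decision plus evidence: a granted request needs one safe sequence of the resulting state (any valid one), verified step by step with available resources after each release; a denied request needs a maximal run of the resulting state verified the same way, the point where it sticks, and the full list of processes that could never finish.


GRANT. The post-grant state is safe; one safe sequence: T_b, T_c, T_h, T_e, T_d.
Key observation: (3, 0, 2, 1) free after granting still covers T_b first, and each release covers the next.
Verifying the post-grant state step by step:
  pool = (3, 0, 2, 1)
  run T_b (needs (1, 0, 2, 0), free (3, 0, 2, 1)); after release of (0, 0, 2, 0) the pool is (3, 0, 4, 1)
  run T_c (needs (0, 0, 4, 0), free (3, 0, 4, 1)); after release of (0, 1, 0, 3) the pool is (3, 1, 4, 4)
  run T_h (needs (3, 1, 1, 2), free (3, 1, 4, 4)); after release of (1, 1, 1, 1) the pool is (4, 2, 5, 5)
  run T_e (needs (4, 1, 2, 2), free (4, 2, 5, 5)); after release of (2, 1, 3, 0) the pool is (6, 3, 8, 5)
  run T_d (needs (5, 1, 4, 1), free (6, 3, 8, 5)); after release of (2, 1, 1, 3) the pool is (8, 4, 9, 8)


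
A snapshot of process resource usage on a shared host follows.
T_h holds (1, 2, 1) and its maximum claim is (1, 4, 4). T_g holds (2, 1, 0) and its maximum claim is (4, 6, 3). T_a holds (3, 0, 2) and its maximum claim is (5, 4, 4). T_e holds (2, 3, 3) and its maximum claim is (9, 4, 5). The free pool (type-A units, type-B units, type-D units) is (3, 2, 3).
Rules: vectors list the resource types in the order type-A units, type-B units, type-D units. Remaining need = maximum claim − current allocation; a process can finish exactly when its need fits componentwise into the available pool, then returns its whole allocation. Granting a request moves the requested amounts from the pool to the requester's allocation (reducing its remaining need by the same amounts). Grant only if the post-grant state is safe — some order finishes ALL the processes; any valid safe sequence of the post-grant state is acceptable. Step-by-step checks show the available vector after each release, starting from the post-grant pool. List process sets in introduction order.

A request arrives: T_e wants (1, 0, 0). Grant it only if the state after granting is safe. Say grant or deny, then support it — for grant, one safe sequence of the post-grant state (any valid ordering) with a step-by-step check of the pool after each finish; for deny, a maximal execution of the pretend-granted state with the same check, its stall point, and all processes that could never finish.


GRANT. The post-grant state is safe; one safe sequence: T_h, T_a, T_e, T_g.
Key observation: (2, 2, 3) free after granting still covers T_h first, and each release covers the next.
Step-by-step check of the post-grant state:
  pool = (2, 2, 3)
  run T_h (needs (0, 2, 3), free (2, 2, 3)); after release of (1, 2, 1) the pool is (3, 4, 4)
  run T_a (needs (2, 4, 2), free (3, 4, 4)); after release of (3, 0, 2) the pool is (6, 4, 6)
  run T_e (needs (6, 1, 2), free (6, 4, 6)); after release of (3, 3, 3) the pool is (9, 7, 9)
  run T_g (needs (2, 5, 3), free (9, 7, 9)); after release of (2, 1, 0) the pool is (11, 8, 9)


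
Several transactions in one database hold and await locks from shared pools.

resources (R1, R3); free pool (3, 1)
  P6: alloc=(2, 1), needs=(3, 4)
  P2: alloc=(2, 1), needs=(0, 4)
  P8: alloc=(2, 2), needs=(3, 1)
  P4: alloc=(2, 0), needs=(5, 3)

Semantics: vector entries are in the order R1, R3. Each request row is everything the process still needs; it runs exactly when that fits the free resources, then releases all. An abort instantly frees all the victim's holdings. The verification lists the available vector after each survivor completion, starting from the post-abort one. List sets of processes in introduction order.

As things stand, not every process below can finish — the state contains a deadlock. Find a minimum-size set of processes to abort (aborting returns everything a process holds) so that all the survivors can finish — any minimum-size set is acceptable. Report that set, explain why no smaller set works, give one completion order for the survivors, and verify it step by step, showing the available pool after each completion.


Abort P2.
Key observation: the returned (2, 1) from P2 is what brings P6 — unrunnable before, under any order — into play at step 3.
Why nothing smaller works: aborting no one leaves the state deadlocked as given.
Survivors finish in the order: P8, P4, P6. Verifying each step (pool after the aborts first):
  pool = (5, 2)
  P8 needs (3, 1) <= (5, 2) -> finishes; pool += (2, 2) = (7, 4)
  P4 needs (5, 3) <= (7, 4) -> finishes; pool += (2, 0) = (9, 4)
  P6 needs (3, 4) <= (9, 4) -> finishes; pool += (2, 1) = (11, 5)


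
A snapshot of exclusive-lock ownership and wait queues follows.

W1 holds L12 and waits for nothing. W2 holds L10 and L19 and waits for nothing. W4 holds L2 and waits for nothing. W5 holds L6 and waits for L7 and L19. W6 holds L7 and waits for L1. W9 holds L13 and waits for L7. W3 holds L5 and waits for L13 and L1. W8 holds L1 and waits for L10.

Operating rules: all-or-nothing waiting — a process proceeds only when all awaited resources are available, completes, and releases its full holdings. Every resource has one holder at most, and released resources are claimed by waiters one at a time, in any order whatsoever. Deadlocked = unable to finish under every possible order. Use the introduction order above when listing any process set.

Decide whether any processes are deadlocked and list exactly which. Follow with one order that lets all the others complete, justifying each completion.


Nothing here is deadlocked.
Key observation: every chain of waits terminates; starting from the processes that wait on nothing, all the rest unlock in turn.
The rest can finish in the order W2, W8, W4, W6, W1, W9, W5, W3.
Step-by-step check:
  W2: no waits; runs immediately, freeing L10 and L19
  W8 waits on L10 — all released -> runs and releases L1
  W4: no waits; runs immediately, freeing L2
  W6 waits on L1 — all released -> runs and releases L7
  W1: no waits; runs immediately, freeing L12
  W9 waits on L7 — all released -> runs and releases L13
  W5 waits on L7 and L19 — all released -> runs and releases L6
  W3 waits on L13 and L1 — all released -> runs and releases L5


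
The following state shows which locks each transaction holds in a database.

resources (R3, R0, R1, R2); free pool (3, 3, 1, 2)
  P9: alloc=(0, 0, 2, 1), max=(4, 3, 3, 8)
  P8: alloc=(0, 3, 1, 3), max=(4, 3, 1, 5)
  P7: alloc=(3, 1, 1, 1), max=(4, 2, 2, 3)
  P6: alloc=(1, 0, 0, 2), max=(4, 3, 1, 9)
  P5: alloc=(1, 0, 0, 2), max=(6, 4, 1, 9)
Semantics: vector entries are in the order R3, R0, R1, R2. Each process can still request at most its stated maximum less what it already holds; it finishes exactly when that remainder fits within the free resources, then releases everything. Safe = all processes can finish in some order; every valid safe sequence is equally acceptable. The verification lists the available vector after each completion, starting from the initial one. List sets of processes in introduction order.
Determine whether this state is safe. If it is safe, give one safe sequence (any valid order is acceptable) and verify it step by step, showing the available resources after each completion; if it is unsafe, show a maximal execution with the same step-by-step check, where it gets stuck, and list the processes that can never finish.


The state is UNSAFE.
Key observation: after P7, P8 complete, (6, 7, 3, 6) is the best the pool ever gets, yet each leftover process wants more R2.
The run P7, P8 cannot be extended any further. Check, step by step:
  pool = (3, 3, 1, 2)
  P7 needs (1, 1, 1, 2) <= (3, 3, 1, 2) -> finishes; pool += (3, 1, 1, 1) = (6, 4, 2, 3)
  P8 needs (4, 0, 0, 2) <= (6, 4, 2, 3) -> finishes; pool += (0, 3, 1, 3) = (6, 7, 3, 6)
  P9 still needs (4, 3, 1, 7) but only (6, 7, 3, 6) is free — short on R2
  P6 still needs (3, 3, 1, 7) but only (6, 7, 3, 6) is free — short on R2
  P5 still needs (5, 4, 1, 7) but only (6, 7, 3, 6) is free — short on R2
Permanently blocked: P9, P6 and P5.


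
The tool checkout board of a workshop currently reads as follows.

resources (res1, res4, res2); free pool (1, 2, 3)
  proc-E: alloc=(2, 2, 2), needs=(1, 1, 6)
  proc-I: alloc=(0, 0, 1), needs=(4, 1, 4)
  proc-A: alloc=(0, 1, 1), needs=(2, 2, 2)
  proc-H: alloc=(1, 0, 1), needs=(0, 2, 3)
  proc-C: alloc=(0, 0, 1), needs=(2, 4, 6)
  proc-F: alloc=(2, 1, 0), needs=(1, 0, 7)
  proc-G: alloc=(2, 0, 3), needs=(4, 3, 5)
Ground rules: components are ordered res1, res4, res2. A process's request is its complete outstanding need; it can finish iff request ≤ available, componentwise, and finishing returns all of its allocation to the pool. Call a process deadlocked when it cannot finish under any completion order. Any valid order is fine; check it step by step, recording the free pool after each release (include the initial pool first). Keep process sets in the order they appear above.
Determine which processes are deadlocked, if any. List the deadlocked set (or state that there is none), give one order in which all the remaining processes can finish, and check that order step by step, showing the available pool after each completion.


The deadlocked set is proc-E, proc-I, proc-C, proc-F and proc-G.
Key observation: after proc-H, proc-A the pool peaks at (2, 3, 5), and each blocked process is short somewhere: proc-E on res2; proc-I on res1; proc-C on res4, res2; proc-F on res2; proc-G on res1.
A valid finishing order for the others: proc-H, proc-A. Step-by-step check:
  pool = (1, 2, 3)
  proc-H: need (0, 2, 3) fits (1, 2, 3); releases (1, 0, 1), pool now (2, 2, 4)
  proc-A: need (2, 2, 2) fits (2, 2, 4); releases (0, 1, 1), pool now (2, 3, 5)
The stuck group stays short no matter what:
  proc-E cannot run: need (1, 1, 6) vs free (2, 3, 5) (insufficient res2)
  proc-I cannot run: need (4, 1, 4) vs free (2, 3, 5) (insufficient res1)
  proc-C cannot run: need (2, 4, 6) vs free (2, 3, 5) (insufficient res4 and res2)
  proc-F cannot run: need (1, 0, 7) vs free (2, 3, 5) (insufficient res2)
  proc-G cannot run: need (4, 3, 5) vs free (2, 3, 5) (insufficient res1)


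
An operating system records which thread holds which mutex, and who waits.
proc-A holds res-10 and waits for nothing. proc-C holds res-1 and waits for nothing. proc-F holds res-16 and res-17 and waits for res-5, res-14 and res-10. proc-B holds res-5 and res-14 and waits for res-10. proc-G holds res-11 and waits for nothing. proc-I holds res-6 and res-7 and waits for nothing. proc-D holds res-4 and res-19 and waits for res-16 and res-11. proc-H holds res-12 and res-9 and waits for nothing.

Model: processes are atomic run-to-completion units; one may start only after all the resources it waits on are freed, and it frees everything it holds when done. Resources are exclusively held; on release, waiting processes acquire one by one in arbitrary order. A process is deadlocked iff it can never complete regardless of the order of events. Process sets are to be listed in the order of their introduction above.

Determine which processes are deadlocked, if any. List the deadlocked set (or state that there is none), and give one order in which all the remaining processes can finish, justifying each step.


No process is deadlocked.
Key observation: every chain of waits terminates; starting from the processes that wait on nothing, all the rest unlock in turn.
One completion order for the rest: proc-A, proc-C, proc-H, proc-B, proc-F, proc-I, proc-G, proc-D.
Check, step by step:
  run proc-A (it waits on nothing); releases res-10
  run proc-C (it waits on nothing); releases res-1
  run proc-H (it waits on nothing); releases res-12 and res-9
  proc-B waits on res-10 — all released -> runs and releases res-5 and res-14
  proc-F waits on res-5, res-14 and res-10 — all released -> runs and releases res-16 and res-17
  run proc-I (it waits on nothing); releases res-6 and res-7
  run proc-G (it waits on nothing); releases res-11
  proc-D waits on res-16 and res-11 — all released -> runs and releases res-4 and res-19


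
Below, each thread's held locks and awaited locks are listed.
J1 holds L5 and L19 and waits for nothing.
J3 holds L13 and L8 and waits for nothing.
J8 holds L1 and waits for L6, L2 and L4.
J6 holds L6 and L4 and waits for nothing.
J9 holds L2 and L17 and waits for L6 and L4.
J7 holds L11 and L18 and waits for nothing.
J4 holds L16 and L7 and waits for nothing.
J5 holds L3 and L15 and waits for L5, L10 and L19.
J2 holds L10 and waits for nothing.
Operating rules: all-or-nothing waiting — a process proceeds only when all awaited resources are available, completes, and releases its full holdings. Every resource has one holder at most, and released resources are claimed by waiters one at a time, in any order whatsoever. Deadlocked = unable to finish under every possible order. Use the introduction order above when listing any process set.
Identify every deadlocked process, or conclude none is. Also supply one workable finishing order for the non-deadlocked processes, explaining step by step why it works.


Nothing here is deadlocked.
Key observation: all waits point, directly or indirectly, at processes that can finish, so nothing is permanently blocked.
A valid finishing order for the others: J3, J2, J1, J6, J7, J5, J9, J8, J4.
Walking it through:
  J3 waits on nothing -> runs at once and releases L13 and L8
  J2 waits on nothing -> runs at once and releases L10
  J1 waits on nothing -> runs at once and releases L5 and L19
  J6 waits on nothing -> runs at once and releases L6 and L4
  J7 waits on nothing -> runs at once and releases L11 and L18
  J5: everything it awaited (L5, L10 and L19) is free; runs, freeing L3 and L15
  J9: everything it awaited (L6 and L4) is free; runs, freeing L2 and L17
  J8: everything it awaited (L6, L2 and L4) is free; runs, freeing L1
  J4 waits on nothing -> runs at once and releases L16 and L7


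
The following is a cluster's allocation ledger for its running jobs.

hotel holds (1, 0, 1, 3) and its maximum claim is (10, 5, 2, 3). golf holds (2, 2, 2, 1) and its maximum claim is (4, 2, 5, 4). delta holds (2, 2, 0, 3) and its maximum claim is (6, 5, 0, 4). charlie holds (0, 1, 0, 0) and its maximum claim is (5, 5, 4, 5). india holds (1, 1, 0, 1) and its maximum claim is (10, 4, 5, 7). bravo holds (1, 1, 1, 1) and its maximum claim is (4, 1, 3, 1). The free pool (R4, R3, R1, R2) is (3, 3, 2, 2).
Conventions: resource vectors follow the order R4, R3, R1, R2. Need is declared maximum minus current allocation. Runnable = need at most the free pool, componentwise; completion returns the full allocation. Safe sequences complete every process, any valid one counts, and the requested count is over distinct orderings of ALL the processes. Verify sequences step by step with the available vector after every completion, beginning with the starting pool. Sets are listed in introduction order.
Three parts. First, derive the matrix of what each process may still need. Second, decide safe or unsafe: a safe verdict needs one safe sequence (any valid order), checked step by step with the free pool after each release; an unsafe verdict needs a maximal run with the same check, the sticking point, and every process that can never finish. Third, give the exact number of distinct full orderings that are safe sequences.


(1) Remaining need (order R4, R3, R1, R2):
  hotel: (9, 5, 1, 0)
  golf: (2, 0, 3, 3)
  delta: (4, 3, 0, 1)
  charlie: (5, 4, 4, 5)
  india: (9, 3, 5, 6)
  bravo: (3, 0, 2, 0)
(2) UNSAFE.
Key observation: the pool after bravo, delta, golf, charlie is (8, 9, 5, 7); every surviving request exceeds it in R4, so progress ends there.
A maximal execution: bravo, delta, golf, charlie — then nothing else fits. Verifying each step:
  pool = (3, 3, 2, 2)
  bravo: need (3, 0, 2, 0) fits (3, 3, 2, 2); releases (1, 1, 1, 1), pool now (4, 4, 3, 3)
  delta: need (4, 3, 0, 1) fits (4, 4, 3, 3); releases (2, 2, 0, 3), pool now (6, 6, 3, 6)
  golf: need (2, 0, 3, 3) fits (6, 6, 3, 6); releases (2, 2, 2, 1), pool now (8, 8, 5, 7)
  charlie: need (5, 4, 4, 5) fits (8, 8, 5, 7); releases (0, 1, 0, 0), pool now (8, 9, 5, 7)
  hotel still needs (9, 5, 1, 0) but only (8, 9, 5, 7) is free — short on R4
  india still needs (9, 3, 5, 6) but only (8, 9, 5, 7) is free — short on R4
Processes that can never finish: hotel and india.
(3) Precisely 0 of the possible complete orderings are safe sequences.


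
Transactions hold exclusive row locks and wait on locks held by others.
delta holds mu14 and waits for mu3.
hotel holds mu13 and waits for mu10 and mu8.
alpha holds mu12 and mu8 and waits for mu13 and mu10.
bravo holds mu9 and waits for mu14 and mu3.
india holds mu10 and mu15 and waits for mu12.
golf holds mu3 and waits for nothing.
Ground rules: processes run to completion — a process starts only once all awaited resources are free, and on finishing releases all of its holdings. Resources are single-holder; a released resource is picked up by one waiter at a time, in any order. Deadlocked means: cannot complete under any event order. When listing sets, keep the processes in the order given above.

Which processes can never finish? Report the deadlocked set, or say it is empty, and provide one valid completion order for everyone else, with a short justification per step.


Deadlocked set: hotel, alpha and india.
Key observation: the loop hotel -> alpha -> hotel blocks itself forever; india is caught in further circular waits.
The rest can finish in the order golf, delta, bravo.
Verifying each step:
  golf waits on nothing -> runs at once and releases mu3
  delta waits on mu3 — all released -> runs and releases mu14
  bravo waits on mu14 and mu3 — all released -> runs and releases mu9


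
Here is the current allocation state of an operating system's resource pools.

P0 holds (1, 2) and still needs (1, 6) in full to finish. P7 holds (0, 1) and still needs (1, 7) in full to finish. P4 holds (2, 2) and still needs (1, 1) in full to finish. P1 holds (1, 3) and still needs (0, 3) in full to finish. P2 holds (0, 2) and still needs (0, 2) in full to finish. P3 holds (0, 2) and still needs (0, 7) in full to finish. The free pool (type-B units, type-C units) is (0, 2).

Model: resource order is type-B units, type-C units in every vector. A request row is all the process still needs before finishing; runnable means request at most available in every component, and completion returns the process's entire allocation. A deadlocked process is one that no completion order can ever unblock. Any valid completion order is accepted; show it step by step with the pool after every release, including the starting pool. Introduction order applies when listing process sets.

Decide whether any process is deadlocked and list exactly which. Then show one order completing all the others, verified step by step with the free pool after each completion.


Nothing here is deadlocked.
Key observation: P2 leads a chain of completions in which each release enables another process.
One completion order for the rest: P2, P1, P3, P4, P7, P0. Check, step by step:
  pool = (0, 2)
  P2: need (0, 2) fits (0, 2); releases (0, 2), pool now (0, 4)
  P1: need (0, 3) fits (0, 4); releases (1, 3), pool now (1, 7)
  P3: need (0, 7) fits (1, 7); releases (0, 2), pool now (1, 9)
  P4: need (1, 1) fits (1, 9); releases (2, 2), pool now (3, 11)
  P7: need (1, 7) fits (3, 11); releases (0, 1), pool now (3, 12)
  P0: need (1, 6) fits (3, 12); releases (1, 2), pool now (4, 14)


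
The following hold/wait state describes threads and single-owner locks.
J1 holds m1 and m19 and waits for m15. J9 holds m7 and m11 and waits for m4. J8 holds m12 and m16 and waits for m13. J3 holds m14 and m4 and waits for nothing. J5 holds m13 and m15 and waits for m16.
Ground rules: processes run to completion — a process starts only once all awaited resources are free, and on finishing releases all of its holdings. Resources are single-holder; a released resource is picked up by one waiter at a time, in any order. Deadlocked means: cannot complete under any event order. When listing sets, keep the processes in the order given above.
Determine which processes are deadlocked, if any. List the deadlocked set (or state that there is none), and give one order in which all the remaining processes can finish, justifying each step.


Deadlocked: J1, J8 and J5.
Key observation: the cycle J5 -> J8 -> J5 can never break — each member waits on the next; J1 waits into the deadlock from upstream.
The rest can finish in the order J3, J9.
Step-by-step check:
  run J3 (it waits on nothing); releases m14 and m4
  run J9 (all its waits — m4 — are resolved); releases m7 and m11


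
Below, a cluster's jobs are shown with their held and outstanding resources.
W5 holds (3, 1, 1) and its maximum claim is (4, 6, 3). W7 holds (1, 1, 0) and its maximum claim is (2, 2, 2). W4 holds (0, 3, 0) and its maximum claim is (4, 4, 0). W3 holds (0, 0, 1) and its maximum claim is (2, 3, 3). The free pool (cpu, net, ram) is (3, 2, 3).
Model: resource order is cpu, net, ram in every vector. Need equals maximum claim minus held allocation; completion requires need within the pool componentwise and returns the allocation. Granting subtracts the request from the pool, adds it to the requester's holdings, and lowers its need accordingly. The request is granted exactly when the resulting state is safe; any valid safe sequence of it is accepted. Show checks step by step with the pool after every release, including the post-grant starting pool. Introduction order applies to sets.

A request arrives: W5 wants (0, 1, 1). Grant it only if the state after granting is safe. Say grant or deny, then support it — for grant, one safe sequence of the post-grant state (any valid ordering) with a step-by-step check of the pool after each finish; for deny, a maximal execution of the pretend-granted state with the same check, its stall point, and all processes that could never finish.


GRANT. The post-grant state is safe; one safe sequence: W7, W4, W5, W3.
Key observation: the transfer keeps a workable pool ((3, 1, 2)); W7 starts the safe sequence.
Verifying the post-grant state step by step:
  pool = (3, 1, 2)
  run W7 (needs (1, 1, 2), free (3, 1, 2)); after release of (1, 1, 0) the pool is (4, 2, 2)
  run W4 (needs (4, 1, 0), free (4, 2, 2)); after release of (0, 3, 0) the pool is (4, 5, 2)
  run W5 (needs (1, 4, 1), free (4, 5, 2)); after release of (3, 2, 2) the pool is (7, 7, 4)
  run W3 (needs (2, 3, 2), free (7, 7, 4)); after release of (0, 0, 1) the pool is (7, 7, 5)


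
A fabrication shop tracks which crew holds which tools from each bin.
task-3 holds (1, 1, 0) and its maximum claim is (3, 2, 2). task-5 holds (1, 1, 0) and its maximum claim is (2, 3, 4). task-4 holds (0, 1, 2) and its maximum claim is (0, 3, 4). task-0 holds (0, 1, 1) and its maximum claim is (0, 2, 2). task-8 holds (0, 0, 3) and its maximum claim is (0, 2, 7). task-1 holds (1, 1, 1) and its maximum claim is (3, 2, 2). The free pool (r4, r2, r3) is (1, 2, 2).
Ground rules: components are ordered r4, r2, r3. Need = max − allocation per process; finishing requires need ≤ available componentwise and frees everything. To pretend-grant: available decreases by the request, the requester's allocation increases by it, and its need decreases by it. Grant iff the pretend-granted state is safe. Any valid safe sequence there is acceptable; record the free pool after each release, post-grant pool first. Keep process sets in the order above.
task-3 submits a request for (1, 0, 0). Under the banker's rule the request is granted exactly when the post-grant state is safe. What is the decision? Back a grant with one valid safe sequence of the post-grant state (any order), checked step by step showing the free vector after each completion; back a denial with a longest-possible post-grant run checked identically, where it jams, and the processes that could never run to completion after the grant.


DENY — the pretend-granted state is unsafe.
Key observation: once task-4, task-0, task-8 finish, the pool peaks at (0, 4, 8) — and every remaining process still needs more r4 than that.
After a pretend grant, a maximal execution: task-4, task-0, task-8 — then nothing else fits. Walking it through:
  pool = (0, 2, 2)
  task-4 needs (0, 2, 2) <= (0, 2, 2) -> finishes; pool += (0, 1, 2) = (0, 3, 4)
  task-0 needs (0, 1, 1) <= (0, 3, 4) -> finishes; pool += (0, 1, 1) = (0, 4, 5)
  task-8 needs (0, 2, 4) <= (0, 4, 5) -> finishes; pool += (0, 0, 3) = (0, 4, 8)
  task-3 still needs (1, 1, 2) but only (0, 4, 8) is free — short on r4
  task-5 still needs (1, 2, 4) but only (0, 4, 8) is free — short on r4
  task-1 still needs (2, 1, 1) but only (0, 4, 8) is free — short on r4
Had the request been granted, task-3, task-5 and task-1 could never finish.


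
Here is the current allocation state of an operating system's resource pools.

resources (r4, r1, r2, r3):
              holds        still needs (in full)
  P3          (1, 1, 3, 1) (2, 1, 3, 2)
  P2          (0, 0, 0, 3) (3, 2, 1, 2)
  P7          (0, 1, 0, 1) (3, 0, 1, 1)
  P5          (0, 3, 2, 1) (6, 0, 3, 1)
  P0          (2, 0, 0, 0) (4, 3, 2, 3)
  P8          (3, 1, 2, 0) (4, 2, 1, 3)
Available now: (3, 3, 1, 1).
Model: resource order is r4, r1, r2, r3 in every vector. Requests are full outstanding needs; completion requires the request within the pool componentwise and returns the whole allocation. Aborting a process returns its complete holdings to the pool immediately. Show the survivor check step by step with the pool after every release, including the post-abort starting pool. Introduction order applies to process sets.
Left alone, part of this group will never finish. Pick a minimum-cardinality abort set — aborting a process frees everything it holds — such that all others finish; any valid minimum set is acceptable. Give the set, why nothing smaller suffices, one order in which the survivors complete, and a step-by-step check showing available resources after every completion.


Abort P5.
Key observation: P3 was stuck for good until P5 gave back (0, 3, 2, 1); in the order shown it finishes at step 2.
Why nothing smaller works: aborting no one leaves the state deadlocked as given.
One survivor order: P2, P3, P0, P8, P7. Check, step by step (post-abort pool first):
  pool = (3, 6, 3, 2)
  P2 needs (3, 2, 1, 2) <= (3, 6, 3, 2) -> finishes; pool += (0, 0, 0, 3) = (3, 6, 3, 5)
  P3 needs (2, 1, 3, 2) <= (3, 6, 3, 5) -> finishes; pool += (1, 1, 3, 1) = (4, 7, 6, 6)
  P0 needs (4, 3, 2, 3) <= (4, 7, 6, 6) -> finishes; pool += (2, 0, 0, 0) = (6, 7, 6, 6)
  P8 needs (4, 2, 1, 3) <= (6, 7, 6, 6) -> finishes; pool += (3, 1, 2, 0) = (9, 8, 8, 6)
  P7 needs (3, 0, 1, 1) <= (9, 8, 8, 6) -> finishes; pool += (0, 1, 0, 1) = (9, 9, 8, 7)


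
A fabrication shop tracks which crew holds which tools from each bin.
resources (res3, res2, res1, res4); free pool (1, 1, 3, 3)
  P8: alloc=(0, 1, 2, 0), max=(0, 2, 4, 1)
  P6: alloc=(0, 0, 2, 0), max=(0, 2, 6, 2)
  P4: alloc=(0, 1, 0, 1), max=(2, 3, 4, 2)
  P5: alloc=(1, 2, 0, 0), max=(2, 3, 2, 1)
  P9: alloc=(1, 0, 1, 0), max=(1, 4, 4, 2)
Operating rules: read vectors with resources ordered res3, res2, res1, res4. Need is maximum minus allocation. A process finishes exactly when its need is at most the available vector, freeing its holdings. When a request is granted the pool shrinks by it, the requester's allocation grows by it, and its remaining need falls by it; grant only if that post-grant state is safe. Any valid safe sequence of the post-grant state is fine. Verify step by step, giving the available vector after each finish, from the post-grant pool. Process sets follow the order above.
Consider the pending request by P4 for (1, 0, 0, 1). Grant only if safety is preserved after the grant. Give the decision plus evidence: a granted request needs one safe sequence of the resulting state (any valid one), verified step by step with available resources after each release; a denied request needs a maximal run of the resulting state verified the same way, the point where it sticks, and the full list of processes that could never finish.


DENY — the pretend-granted state is unsafe.
Key observation: after P8, P6 the pool peaks at (0, 2, 7, 2), and each blocked process is short somewhere: P4 on res3; P5 on res3; P9 on res2.
On the post-grant state, P8, P6 is a maximal run — nothing extends it. Step-by-step check:
  pool = (0, 1, 3, 2)
  P8: need (0, 1, 2, 1) fits (0, 1, 3, 2); releases (0, 1, 2, 0), pool now (0, 2, 5, 2)
  P6: need (0, 2, 4, 2) fits (0, 2, 5, 2); releases (0, 0, 2, 0), pool now (0, 2, 7, 2)
  P4 still needs (1, 2, 4, 0) but only (0, 2, 7, 2) is free — short on res3
  P5 still needs (1, 1, 2, 1) but only (0, 2, 7, 2) is free — short on res3
  P9 still needs (0, 4, 3, 2) but only (0, 2, 7, 2) is free — short on res2
Post-grant, the permanently blocked set is P4, P5 and P9.


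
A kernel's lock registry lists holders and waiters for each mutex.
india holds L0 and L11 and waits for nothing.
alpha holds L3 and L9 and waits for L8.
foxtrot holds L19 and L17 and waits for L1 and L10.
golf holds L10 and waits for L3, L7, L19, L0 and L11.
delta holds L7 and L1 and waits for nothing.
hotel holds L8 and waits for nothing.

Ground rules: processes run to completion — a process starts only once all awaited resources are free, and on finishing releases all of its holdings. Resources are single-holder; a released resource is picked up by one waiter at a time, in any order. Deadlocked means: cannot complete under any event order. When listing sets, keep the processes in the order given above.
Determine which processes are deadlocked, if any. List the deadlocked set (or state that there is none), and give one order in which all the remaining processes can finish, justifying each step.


Deadlocked set: foxtrot and golf.
Key observation: the knot is the closed ring of waits foxtrot -> golf -> foxtrot; no other process is dragged down with it.
One completion order for the rest: india, delta, hotel, alpha.
Walking it through:
  india waits on nothing -> runs at once and releases L0 and L11
  delta waits on nothing -> runs at once and releases L7 and L1
  hotel waits on nothing -> runs at once and releases L8
  alpha: everything it awaited (L8) is free; runs, freeing L3 and L9


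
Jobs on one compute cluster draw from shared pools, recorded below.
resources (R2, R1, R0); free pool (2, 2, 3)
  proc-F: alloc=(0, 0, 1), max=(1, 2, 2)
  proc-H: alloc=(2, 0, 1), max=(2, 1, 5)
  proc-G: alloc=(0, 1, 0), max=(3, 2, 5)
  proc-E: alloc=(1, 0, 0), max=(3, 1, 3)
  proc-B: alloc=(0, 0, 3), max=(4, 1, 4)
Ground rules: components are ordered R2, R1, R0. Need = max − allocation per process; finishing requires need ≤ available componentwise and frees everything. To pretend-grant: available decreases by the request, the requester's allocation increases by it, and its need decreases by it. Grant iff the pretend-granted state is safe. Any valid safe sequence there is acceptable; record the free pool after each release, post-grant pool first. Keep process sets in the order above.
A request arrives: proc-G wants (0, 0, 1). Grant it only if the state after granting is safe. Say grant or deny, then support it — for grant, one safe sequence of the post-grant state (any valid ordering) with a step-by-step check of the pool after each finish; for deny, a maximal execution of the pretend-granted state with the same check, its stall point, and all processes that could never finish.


DENY — the pretend-granted state is unsafe.
Key observation: after proc-F, proc-E the pool peaks at (3, 2, 3), and each blocked process is short somewhere: proc-H on R0; proc-G on R0; proc-B on R2.
On the post-grant state, proc-F, proc-E is a maximal run — nothing extends it. Verifying each step:
  pool = (2, 2, 2)
  proc-F needs (1, 2, 1) <= (2, 2, 2) -> finishes; pool += (0, 0, 1) = (2, 2, 3)
  proc-E needs (2, 1, 3) <= (2, 2, 3) -> finishes; pool += (1, 0, 0) = (3, 2, 3)
  proc-H cannot run: need (0, 1, 4) vs free (3, 2, 3) (insufficient R0)
  proc-G cannot run: need (3, 1, 4) vs free (3, 2, 3) (insufficient R0)
  proc-B cannot run: need (4, 1, 1) vs free (3, 2, 3) (insufficient R2)
Post-grant, the permanently blocked set is proc-H, proc-G and proc-B.


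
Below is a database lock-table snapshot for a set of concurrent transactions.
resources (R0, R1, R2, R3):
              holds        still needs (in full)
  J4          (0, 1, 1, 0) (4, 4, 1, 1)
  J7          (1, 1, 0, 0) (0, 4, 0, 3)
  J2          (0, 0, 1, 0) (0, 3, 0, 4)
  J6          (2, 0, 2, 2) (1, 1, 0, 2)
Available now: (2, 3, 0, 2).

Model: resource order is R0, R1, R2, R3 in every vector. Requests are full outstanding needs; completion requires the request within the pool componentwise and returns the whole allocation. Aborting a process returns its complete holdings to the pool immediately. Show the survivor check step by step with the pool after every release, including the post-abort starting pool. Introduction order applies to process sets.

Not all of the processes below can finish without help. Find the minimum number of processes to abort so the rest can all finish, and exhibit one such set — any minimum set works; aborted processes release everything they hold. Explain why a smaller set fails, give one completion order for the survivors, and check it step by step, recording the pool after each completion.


The answer: abort J7.
Key observation: the deadlocked J4 becomes finishable only because J7 released (1, 1, 0, 0); it completes at step 2 below.
No smaller set exists: with zero aborts the deadlock remains.
One survivor order: J6, J4, J2. Verifying each step (post-abort pool first):
  pool = (3, 4, 0, 2)
  J6: need (1, 1, 0, 2) fits (3, 4, 0, 2); releases (2, 0, 2, 2), pool now (5, 4, 2, 4)
  J4: need (4, 4, 1, 1) fits (5, 4, 2, 4); releases (0, 1, 1, 0), pool now (5, 5, 3, 4)
  J2: need (0, 3, 0, 4) fits (5, 5, 3, 4); releases (0, 0, 1, 0), pool now (5, 5, 4, 4)


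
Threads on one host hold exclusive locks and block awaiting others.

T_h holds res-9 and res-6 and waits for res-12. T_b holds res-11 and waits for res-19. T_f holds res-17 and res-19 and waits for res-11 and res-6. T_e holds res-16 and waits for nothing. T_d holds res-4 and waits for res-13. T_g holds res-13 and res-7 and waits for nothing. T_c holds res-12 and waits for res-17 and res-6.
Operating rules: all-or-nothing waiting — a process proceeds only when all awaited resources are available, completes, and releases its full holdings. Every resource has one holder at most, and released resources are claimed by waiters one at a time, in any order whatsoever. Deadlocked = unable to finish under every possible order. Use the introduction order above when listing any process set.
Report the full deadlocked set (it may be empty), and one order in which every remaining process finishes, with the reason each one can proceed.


The deadlocked set is T_h, T_b, T_f and T_c.
Key observation: the cycle T_h -> T_c -> T_h can never break — each member waits on the next; T_b and T_f are caught in further circular waits.
The rest can finish in the order T_g, T_e, T_d.
Walking it through:
  run T_g (it waits on nothing); releases res-13 and res-7
  run T_e (it waits on nothing); releases res-16
  run T_d (all its waits — res-13 — are resolved); releases res-4


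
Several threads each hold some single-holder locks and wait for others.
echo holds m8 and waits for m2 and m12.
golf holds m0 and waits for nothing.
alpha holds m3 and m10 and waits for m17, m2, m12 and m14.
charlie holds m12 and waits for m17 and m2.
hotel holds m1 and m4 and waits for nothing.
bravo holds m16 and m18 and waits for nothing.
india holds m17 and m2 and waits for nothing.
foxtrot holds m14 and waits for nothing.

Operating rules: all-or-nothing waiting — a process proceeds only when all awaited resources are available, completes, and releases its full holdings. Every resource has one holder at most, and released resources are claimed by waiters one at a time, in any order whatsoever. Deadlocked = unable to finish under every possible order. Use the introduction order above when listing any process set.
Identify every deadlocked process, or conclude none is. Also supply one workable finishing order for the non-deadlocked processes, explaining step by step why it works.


No process is deadlocked.
Key observation: every chain of waits terminates; starting from the processes that wait on nothing, all the rest unlock in turn.
A valid finishing order for the others: golf, foxtrot, india, bravo, charlie, alpha, echo, hotel.
Walking it through:
  golf waits on nothing -> runs at once and releases m0
  foxtrot waits on nothing -> runs at once and releases m14
  india waits on nothing -> runs at once and releases m17 and m2
  bravo waits on nothing -> runs at once and releases m16 and m18
  charlie: everything it awaited (m17 and m2) is free; runs, freeing m12
  alpha: everything it awaited (m17, m2, m12 and m14) is free; runs, freeing m3 and m10
  echo: everything it awaited (m2 and m12) is free; runs, freeing m8
  hotel waits on nothing -> runs at once and releases m1 and m4


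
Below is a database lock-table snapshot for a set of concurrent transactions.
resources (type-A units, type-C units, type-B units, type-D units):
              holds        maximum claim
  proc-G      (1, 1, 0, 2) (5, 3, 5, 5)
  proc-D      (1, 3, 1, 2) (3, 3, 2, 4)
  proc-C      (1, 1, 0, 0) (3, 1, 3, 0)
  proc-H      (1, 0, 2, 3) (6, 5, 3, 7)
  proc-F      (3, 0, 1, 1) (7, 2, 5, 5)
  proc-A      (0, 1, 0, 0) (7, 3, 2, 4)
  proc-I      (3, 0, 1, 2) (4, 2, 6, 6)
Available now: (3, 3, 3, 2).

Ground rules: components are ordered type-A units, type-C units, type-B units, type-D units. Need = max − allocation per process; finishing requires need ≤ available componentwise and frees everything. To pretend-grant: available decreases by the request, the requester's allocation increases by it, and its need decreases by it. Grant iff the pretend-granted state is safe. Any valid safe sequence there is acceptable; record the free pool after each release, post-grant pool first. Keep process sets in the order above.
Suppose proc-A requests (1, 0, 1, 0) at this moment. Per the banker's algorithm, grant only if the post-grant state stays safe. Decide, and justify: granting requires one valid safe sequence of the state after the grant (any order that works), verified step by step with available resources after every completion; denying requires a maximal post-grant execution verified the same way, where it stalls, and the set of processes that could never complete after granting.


DENY. Granting would leave the state unsafe.
Key observation: after proc-D, proc-C the pool peaks at (4, 7, 3, 4), and each blocked process is short somewhere: proc-G on type-B units; proc-H on type-A units; proc-F on type-B units; proc-A on type-A units; proc-I on type-B units.
Pretend the grant happened; the run proc-D, proc-C goes as far as possible. Step-by-step check:
  pool = (2, 3, 2, 2)
  proc-D needs (2, 0, 1, 2) <= (2, 3, 2, 2) -> finishes; pool += (1, 3, 1, 2) = (3, 6, 3, 4)
  proc-C needs (2, 0, 3, 0) <= (3, 6, 3, 4) -> finishes; pool += (1, 1, 0, 0) = (4, 7, 3, 4)
  proc-G still needs (4, 2, 5, 3) but only (4, 7, 3, 4) is free — short on type-B units
  proc-H still needs (5, 5, 1, 4) but only (4, 7, 3, 4) is free — short on type-A units
  proc-F still needs (4, 2, 4, 4) but only (4, 7, 3, 4) is free — short on type-B units
  proc-A still needs (6, 2, 1, 4) but only (4, 7, 3, 4) is free — short on type-A units
  proc-I still needs (1, 2, 5, 4) but only (4, 7, 3, 4) is free — short on type-B units
Post-grant, the permanently blocked set is proc-G, proc-H, proc-F, proc-A and proc-I.
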